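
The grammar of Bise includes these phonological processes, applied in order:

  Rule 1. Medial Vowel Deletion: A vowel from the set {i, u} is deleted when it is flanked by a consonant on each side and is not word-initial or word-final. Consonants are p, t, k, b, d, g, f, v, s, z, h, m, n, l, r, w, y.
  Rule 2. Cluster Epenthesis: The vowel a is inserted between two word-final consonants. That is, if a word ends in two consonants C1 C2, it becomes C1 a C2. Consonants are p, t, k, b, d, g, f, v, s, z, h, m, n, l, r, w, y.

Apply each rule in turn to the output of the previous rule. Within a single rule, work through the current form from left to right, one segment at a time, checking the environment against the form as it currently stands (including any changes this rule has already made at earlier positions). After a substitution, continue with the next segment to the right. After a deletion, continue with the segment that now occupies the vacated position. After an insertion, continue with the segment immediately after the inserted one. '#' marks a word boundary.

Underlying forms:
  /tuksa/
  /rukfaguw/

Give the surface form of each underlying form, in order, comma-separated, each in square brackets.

/tuksa/:
  Rule 1 Medial Vowel Deletion: [tuksa] → [tksa]
  Rule 2 Cluster Epenthesis: no change — [tksa]
/rukfaguw/:
  Rule 1 Medial Vowel Deletion: [rukfaguw] → [rkfagw]
  Rule 2 Cluster Epenthesis: [rkfagw] → [rkfagaw]

[tksa], [rkfagaw]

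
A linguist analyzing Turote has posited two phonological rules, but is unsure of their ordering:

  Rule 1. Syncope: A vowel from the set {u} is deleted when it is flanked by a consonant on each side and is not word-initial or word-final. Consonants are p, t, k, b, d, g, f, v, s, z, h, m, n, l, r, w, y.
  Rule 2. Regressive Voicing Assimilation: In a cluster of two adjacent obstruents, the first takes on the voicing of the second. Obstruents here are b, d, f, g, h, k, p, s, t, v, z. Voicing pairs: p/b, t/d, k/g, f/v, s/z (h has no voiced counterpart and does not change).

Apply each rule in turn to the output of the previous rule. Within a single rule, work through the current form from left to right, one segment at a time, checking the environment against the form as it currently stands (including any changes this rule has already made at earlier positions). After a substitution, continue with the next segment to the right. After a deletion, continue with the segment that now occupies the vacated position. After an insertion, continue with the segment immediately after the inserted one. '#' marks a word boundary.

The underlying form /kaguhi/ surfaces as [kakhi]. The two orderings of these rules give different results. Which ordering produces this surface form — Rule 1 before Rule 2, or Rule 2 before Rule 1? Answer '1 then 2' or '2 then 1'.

Order 1 then 2:
  1 Syncope: [kaguhi] → [kaghi]
  2 Regressive Voicing Assimilation: [kaghi] → [kakhi]
  result: [kakhi]
Order 2 then 1:
  2 Regressive Voicing Assimilation: no change — [kaguhi]
  1 Syncope: [kaguhi] → [kaghi]
  result: [kaghi]

1 then 2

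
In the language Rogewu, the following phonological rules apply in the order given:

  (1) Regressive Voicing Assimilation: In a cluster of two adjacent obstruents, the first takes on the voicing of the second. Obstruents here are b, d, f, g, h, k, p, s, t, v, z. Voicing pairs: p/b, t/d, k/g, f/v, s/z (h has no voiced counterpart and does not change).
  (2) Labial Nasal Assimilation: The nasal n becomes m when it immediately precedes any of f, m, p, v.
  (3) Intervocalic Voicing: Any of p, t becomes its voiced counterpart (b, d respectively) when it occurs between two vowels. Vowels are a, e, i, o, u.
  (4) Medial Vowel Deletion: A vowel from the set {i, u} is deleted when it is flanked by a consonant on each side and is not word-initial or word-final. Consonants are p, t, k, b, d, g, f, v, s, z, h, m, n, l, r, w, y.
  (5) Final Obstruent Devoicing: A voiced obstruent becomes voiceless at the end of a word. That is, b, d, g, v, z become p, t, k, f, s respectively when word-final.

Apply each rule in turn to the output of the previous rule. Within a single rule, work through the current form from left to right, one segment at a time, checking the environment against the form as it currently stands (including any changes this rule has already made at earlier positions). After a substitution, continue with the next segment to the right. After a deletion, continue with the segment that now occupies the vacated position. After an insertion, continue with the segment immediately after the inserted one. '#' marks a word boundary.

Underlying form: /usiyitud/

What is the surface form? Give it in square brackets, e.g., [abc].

[usydt]

(1) Regressive Voicing Assimilation: no change — [usiyitud]
(2) Labial Nasal Assimilation: no change — [usiyitud]
(3) Intervocalic Voicing: [usiyitud] → [usiyidud]
(4) Medial Vowel Deletion: [usiyidud] → [usydd]
(5) Final Obstruent Devoicing: [usydd] → [usydt]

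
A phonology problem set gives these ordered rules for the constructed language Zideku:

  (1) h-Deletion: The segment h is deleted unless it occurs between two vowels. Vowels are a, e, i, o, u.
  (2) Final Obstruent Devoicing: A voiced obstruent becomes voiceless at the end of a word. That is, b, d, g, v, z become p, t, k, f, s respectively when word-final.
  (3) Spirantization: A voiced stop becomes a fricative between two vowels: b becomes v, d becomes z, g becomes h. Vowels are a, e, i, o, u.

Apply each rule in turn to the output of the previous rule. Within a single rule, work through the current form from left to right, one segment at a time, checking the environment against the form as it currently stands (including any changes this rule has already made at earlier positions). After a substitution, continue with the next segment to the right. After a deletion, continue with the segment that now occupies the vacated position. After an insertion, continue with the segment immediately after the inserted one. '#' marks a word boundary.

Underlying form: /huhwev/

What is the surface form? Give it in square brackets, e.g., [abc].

(1) h-Deletion: [huhwev] → [uwev]
(2) Final Obstruent Devoicing: [uwev] → [uwef]
(3) Spirantization: no change — [uwef]

[uwef]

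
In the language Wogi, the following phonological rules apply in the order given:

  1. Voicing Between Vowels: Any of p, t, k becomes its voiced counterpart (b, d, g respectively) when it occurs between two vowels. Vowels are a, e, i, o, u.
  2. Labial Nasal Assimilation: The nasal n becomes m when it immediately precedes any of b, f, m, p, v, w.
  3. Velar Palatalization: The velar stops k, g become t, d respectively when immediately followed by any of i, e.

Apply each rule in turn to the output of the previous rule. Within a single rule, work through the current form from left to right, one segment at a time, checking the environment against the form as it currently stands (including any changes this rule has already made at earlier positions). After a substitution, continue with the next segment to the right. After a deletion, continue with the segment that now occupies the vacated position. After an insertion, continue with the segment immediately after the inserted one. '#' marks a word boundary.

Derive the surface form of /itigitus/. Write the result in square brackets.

1 Voicing Between Vowels: [itigitus] → [idigidus]
2 Labial Nasal Assimilation: no change — [idigidus]
3 Velar Palatalization: [idigidus] → [idididus]

[idididus]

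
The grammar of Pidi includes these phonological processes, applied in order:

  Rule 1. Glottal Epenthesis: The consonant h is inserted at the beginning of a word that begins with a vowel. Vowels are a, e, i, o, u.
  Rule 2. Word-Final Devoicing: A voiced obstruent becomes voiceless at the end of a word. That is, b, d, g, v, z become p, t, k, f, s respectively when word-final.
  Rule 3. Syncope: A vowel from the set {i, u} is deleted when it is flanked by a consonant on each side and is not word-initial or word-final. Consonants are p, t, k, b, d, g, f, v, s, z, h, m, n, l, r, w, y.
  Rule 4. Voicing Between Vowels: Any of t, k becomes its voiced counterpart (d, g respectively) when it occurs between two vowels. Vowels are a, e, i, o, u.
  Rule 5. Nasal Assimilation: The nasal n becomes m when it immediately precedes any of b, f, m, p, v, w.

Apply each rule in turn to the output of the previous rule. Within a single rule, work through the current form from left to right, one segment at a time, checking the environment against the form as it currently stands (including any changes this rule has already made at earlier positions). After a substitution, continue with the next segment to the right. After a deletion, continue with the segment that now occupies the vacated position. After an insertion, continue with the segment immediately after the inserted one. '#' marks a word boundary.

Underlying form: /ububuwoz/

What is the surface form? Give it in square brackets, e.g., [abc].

[hbbwos]

Rule 1 Glottal Epenthesis: [ububuwoz] → [hububuwoz]
Rule 2 Word-Final Devoicing: [hububuwoz] → [hububuwos]
Rule 3 Syncope: [hububuwos] → [hbbwos]
Rule 4 Voicing Between Vowels: no change — [hbbwos]
Rule 5 Nasal Assimilation: no change — [hbbwos]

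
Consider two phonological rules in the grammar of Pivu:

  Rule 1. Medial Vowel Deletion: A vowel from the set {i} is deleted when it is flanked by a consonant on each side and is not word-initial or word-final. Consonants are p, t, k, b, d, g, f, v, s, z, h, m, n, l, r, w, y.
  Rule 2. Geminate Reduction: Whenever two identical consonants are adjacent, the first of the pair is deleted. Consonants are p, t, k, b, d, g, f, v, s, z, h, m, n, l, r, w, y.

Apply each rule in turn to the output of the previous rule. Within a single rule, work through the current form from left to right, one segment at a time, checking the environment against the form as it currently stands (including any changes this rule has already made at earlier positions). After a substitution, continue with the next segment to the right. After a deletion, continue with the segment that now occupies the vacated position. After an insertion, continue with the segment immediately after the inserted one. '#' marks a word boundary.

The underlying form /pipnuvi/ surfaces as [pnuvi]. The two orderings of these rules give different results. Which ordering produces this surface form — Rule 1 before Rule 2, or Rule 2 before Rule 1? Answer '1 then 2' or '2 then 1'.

1 then 2

Order 1 then 2:
  1 Medial Vowel Deletion: [pipnuvi] → [ppnuvi]
  2 Geminate Reduction: [ppnuvi] → [pnuvi]
  result: [pnuvi]
Order 2 then 1:
  2 Geminate Reduction: no change — [pipnuvi]
  1 Medial Vowel Deletion: [pipnuvi] → [ppnuvi]
  result: [ppnuvi]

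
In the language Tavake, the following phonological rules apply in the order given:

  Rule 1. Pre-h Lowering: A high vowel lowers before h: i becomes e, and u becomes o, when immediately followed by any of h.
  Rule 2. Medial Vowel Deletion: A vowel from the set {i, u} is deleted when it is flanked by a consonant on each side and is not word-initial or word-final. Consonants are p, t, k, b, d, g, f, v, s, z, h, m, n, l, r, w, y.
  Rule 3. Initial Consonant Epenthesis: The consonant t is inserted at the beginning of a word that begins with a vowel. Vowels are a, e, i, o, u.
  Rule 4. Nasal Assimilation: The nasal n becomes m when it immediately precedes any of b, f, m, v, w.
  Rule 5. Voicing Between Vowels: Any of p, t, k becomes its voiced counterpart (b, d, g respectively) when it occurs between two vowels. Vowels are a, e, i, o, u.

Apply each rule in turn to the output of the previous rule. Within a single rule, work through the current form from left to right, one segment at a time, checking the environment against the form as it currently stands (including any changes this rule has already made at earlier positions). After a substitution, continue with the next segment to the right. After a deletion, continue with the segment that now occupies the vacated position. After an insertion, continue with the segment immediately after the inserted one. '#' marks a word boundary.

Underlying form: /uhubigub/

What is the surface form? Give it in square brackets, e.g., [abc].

Rule 1 Pre-h Lowering: [uhubigub] → [ohubigub]
Rule 2 Medial Vowel Deletion: [ohubigub] → [ohbgb]
Rule 3 Initial Consonant Epenthesis: [ohbgb] → [tohbgb]
Rule 4 Nasal Assimilation: no change — [tohbgb]
Rule 5 Voicing Between Vowels: no change — [tohbgb]

[tohbgb]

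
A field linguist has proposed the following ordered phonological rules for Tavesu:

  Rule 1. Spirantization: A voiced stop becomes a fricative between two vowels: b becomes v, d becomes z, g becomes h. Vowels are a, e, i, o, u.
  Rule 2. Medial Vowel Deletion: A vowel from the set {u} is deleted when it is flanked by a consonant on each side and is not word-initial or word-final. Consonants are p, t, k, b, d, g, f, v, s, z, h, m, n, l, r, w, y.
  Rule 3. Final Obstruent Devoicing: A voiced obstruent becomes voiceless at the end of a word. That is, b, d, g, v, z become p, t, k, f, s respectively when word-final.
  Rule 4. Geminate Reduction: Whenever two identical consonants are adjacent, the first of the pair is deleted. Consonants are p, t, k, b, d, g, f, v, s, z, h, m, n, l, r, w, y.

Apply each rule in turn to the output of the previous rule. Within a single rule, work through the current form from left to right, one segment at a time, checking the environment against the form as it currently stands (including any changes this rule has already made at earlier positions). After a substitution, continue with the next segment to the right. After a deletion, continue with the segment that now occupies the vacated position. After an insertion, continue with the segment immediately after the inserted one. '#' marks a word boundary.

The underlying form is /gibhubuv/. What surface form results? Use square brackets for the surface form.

Rule 1 Spirantization: [gibhubuv] → [gibhuvuv]
Rule 2 Medial Vowel Deletion: [gibhuvuv] → [gibhvv]
Rule 3 Final Obstruent Devoicing: [gibhvv] → [gibhvf]
Rule 4 Geminate Reduction: no change — [gibhvf]

[gibhvf]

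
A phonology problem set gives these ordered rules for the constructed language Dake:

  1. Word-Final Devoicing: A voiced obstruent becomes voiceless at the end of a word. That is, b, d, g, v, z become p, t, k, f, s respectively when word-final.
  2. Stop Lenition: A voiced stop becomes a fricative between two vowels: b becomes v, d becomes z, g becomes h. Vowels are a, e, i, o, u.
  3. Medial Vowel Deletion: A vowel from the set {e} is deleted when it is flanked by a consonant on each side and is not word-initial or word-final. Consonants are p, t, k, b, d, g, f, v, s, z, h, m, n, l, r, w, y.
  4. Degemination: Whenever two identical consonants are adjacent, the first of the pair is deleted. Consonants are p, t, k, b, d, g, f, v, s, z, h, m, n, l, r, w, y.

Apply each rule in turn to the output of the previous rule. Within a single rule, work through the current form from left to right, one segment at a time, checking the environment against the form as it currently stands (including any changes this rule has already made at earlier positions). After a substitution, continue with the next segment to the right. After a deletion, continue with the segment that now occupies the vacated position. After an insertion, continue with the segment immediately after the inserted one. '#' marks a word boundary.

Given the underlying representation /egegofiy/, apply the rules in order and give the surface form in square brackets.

[ehofiy]

1 Word-Final Devoicing: no change — [egegofiy]
2 Stop Lenition: [egegofiy] → [ehehofiy]
3 Medial Vowel Deletion: [ehehofiy] → [ehhofiy]
4 Degemination: [ehhofiy] → [ehofiy]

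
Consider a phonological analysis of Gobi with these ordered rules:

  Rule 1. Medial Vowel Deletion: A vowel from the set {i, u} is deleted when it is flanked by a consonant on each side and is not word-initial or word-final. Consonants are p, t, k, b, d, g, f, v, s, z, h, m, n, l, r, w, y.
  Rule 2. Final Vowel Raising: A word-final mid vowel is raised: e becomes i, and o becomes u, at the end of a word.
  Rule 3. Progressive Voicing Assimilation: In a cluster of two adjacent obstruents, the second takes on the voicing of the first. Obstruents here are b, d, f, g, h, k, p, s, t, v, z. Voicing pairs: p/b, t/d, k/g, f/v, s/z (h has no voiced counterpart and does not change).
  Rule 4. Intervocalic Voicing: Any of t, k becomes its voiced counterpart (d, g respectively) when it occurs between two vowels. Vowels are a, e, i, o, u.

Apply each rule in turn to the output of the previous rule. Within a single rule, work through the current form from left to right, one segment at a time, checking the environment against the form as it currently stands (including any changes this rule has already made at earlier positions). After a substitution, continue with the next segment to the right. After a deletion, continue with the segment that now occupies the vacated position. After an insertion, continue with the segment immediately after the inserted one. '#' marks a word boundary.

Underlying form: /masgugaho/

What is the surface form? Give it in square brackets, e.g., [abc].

[maskkahu]

Rule 1 Medial Vowel Deletion: [masgugaho] → [masggaho]
Rule 2 Final Vowel Raising: [masggaho] → [masggahu]
Rule 3 Progressive Voicing Assimilation: [masggahu] → [maskkahu]
Rule 4 Intervocalic Voicing: no change — [maskkahu]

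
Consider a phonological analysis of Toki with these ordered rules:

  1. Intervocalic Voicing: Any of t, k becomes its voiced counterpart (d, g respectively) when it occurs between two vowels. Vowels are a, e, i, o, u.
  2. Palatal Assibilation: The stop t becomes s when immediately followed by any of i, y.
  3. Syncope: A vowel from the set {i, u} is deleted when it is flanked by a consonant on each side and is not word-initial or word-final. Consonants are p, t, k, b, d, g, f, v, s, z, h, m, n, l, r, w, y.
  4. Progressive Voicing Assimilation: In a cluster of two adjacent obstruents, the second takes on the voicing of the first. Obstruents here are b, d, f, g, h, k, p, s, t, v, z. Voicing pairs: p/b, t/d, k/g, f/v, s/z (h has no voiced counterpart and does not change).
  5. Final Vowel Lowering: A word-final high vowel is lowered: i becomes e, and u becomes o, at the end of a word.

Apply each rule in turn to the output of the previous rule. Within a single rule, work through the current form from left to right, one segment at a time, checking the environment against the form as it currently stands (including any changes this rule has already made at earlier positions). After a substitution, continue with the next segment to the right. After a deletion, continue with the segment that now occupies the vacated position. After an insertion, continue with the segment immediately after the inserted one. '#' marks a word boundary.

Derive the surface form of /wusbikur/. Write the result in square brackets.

[wspkr]

1 Intervocalic Voicing: [wusbikur] → [wusbigur]
2 Palatal Assibilation: no change — [wusbigur]
3 Syncope: [wusbigur] → [wsbgr]
4 Progressive Voicing Assimilation: [wsbgr] → [wspkr]
5 Final Vowel Lowering: no change — [wspkr]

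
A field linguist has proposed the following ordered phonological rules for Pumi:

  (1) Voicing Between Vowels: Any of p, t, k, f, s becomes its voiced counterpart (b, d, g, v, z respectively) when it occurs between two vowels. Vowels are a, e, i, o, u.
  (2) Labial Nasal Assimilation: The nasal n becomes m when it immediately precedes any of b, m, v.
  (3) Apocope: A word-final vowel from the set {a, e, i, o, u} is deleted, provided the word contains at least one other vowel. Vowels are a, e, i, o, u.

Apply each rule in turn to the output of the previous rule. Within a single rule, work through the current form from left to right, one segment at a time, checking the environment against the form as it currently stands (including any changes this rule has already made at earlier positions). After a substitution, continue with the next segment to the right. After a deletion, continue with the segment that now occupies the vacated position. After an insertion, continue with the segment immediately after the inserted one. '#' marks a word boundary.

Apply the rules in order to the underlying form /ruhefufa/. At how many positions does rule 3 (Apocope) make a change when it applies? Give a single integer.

(1) Voicing Between Vowels: [ruhefufa] → [ruhevuva]
(2) Labial Nasal Assimilation: no change — [ruhevuva]
(3) Apocope: [ruhevuva] → [ruhevuv]
Rule 3 changed 1 position(s).

1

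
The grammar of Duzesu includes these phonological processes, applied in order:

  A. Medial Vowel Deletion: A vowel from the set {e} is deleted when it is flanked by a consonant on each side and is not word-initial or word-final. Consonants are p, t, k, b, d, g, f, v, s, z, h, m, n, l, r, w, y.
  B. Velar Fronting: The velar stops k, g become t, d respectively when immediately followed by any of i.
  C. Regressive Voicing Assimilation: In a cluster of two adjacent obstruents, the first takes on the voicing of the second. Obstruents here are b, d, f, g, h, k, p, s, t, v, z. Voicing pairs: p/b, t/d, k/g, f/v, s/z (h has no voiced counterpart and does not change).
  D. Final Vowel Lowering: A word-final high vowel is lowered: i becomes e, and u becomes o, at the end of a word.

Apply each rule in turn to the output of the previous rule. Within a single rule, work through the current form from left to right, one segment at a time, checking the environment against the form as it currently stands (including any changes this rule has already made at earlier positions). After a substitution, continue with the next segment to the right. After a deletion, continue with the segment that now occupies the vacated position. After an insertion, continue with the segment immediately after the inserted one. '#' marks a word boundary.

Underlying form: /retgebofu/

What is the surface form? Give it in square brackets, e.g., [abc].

A Medial Vowel Deletion: [retgebofu] → [rtgbofu]
B Velar Fronting: no change — [rtgbofu]
C Regressive Voicing Assimilation: [rtgbofu] → [rdgbofu]
D Final Vowel Lowering: [rdgbofu] → [rdgbofo]

[rdgbofo]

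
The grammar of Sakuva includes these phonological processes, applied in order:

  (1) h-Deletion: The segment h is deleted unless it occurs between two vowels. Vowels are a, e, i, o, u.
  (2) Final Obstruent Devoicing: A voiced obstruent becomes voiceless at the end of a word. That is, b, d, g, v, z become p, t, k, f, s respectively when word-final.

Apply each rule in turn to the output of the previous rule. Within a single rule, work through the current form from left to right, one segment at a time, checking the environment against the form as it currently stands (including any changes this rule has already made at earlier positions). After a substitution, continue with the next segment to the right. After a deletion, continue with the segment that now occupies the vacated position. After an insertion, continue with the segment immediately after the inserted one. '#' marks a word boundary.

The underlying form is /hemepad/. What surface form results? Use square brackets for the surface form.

[emepat]

(1) h-Deletion: [hemepad] → [emepad]
(2) Final Obstruent Devoicing: [emepad] → [emepat]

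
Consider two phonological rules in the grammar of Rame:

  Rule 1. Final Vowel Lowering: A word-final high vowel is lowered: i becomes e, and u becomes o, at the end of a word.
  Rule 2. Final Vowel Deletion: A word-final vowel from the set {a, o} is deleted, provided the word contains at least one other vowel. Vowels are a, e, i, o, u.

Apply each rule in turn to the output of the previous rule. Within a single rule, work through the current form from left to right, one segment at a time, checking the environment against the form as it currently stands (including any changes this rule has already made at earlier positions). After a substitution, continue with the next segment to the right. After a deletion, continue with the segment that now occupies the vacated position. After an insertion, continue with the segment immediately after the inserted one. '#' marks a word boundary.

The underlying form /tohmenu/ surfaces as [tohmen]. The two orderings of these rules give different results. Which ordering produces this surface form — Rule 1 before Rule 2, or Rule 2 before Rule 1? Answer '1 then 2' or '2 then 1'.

1 then 2

Order 1 then 2:
  1 Final Vowel Lowering: [tohmenu] → [tohmeno]
  2 Final Vowel Deletion: [tohmeno] → [tohmen]
  result: [tohmen]
Order 2 then 1:
  2 Final Vowel Deletion: no change — [tohmenu]
  1 Final Vowel Lowering: [tohmenu] → [tohmeno]
  result: [tohmeno]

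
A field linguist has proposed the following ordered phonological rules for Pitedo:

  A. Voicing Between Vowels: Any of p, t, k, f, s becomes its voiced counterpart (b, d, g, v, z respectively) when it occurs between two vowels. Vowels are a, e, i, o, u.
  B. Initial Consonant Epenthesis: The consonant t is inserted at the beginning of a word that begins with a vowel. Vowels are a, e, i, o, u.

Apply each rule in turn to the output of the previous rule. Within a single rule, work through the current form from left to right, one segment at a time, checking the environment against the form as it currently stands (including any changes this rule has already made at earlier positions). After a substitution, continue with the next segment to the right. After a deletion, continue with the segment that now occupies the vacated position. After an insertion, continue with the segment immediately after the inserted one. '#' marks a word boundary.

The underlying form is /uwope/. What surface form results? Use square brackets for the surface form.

[tuwobe]

A Voicing Between Vowels: [uwope] → [uwobe]
B Initial Consonant Epenthesis: [uwobe] → [tuwobe]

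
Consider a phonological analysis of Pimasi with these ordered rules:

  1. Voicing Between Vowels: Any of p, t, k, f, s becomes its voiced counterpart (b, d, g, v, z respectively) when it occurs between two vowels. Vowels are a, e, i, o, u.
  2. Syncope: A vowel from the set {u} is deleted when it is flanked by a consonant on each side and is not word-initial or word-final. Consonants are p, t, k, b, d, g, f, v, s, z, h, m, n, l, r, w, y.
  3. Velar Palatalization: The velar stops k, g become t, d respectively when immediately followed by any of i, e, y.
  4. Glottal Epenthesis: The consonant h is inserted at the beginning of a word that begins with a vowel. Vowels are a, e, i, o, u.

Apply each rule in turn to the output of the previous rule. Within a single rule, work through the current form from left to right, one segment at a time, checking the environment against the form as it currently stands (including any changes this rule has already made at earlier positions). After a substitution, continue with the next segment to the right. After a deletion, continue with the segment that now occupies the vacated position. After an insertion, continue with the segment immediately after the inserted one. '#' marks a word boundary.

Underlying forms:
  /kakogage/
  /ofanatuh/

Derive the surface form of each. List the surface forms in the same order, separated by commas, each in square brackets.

[kagogade], [hovanadh]

/kakogage/:
  1 Voicing Between Vowels: [kakogage] → [kagogage]
  2 Syncope: no change — [kagogage]
  3 Velar Palatalization: [kagogage] → [kagogade]
  4 Glottal Epenthesis: no change — [kagogade]
/ofanatuh/:
  1 Voicing Between Vowels: [ofanatuh] → [ovanaduh]
  2 Syncope: [ovanaduh] → [ovanadh]
  3 Velar Palatalization: no change — [ovanadh]
  4 Glottal Epenthesis: [ovanadh] → [hovanadh]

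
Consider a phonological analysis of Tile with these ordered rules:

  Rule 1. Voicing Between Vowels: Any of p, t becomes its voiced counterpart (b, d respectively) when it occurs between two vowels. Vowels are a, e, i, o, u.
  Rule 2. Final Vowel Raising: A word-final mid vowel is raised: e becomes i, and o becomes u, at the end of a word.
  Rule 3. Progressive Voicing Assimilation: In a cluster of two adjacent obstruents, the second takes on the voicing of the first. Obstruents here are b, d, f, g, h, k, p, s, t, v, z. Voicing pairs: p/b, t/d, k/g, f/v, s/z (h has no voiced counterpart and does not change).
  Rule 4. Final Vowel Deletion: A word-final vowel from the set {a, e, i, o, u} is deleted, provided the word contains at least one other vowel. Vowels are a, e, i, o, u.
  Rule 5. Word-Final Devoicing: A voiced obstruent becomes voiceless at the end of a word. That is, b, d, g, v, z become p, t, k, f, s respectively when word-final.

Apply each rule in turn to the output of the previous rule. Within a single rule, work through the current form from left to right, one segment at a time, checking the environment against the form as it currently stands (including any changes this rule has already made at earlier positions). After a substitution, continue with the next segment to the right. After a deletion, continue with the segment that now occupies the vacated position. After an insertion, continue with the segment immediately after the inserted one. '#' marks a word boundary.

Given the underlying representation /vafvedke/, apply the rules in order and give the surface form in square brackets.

[vaffedk]

Rule 1 Voicing Between Vowels: no change — [vafvedke]
Rule 2 Final Vowel Raising: [vafvedke] → [vafvedki]
Rule 3 Progressive Voicing Assimilation: [vafvedki] → [vaffedgi]
Rule 4 Final Vowel Deletion: [vaffedgi] → [vaffedg]
Rule 5 Word-Final Devoicing: [vaffedg] → [vaffedk]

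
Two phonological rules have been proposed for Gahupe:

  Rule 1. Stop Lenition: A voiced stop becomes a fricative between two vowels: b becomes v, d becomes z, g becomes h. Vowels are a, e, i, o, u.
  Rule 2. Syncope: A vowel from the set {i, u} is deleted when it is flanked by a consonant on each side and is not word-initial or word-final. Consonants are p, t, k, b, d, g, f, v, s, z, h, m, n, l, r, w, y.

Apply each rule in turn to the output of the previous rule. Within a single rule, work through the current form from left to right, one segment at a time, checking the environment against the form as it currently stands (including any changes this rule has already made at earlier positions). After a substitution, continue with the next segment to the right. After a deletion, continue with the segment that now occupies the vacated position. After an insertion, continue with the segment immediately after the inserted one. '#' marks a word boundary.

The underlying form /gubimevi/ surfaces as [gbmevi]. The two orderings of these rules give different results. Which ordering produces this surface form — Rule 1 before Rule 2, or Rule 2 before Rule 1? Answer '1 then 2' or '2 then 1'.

Order 1 then 2:
  1 Stop Lenition: [gubimevi] → [guvimevi]
  2 Syncope: [guvimevi] → [gvmevi]
  result: [gvmevi]
Order 2 then 1:
  2 Syncope: [gubimevi] → [gbmevi]
  1 Stop Lenition: no change — [gbmevi]
  result: [gbmevi]

2 then 1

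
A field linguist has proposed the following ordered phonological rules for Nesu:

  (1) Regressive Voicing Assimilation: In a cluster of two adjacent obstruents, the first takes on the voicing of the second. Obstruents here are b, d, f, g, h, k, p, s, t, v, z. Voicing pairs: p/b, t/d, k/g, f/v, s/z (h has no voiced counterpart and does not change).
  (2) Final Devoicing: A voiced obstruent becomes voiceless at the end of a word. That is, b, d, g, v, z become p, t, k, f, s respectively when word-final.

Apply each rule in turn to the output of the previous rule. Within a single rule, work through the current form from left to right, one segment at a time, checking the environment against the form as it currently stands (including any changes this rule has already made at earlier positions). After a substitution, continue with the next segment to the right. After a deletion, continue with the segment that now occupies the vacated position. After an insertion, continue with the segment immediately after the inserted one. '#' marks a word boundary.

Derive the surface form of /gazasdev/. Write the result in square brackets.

(1) Regressive Voicing Assimilation: [gazasdev] → [gazazdev]
(2) Final Devoicing: [gazazdev] → [gazazdef]

[gazazdef]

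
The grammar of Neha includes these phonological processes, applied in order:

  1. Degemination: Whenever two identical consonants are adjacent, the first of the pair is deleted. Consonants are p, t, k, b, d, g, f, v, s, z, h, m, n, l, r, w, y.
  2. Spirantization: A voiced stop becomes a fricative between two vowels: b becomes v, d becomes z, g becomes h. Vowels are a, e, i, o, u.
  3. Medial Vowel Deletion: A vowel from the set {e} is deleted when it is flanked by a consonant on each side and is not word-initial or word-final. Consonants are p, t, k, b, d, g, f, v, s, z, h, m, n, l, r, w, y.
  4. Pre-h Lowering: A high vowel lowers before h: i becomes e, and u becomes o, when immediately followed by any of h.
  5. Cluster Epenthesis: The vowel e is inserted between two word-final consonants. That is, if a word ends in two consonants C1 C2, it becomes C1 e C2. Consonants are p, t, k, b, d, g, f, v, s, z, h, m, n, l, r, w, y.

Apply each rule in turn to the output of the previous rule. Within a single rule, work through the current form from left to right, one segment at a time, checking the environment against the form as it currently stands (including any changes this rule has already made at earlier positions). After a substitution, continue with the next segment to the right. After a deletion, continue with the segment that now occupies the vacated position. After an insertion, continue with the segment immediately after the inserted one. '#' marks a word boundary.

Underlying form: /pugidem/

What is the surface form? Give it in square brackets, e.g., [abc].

[pohizem]

1 Degemination: no change — [pugidem]
2 Spirantization: [pugidem] → [puhizem]
3 Medial Vowel Deletion: [puhizem] → [puhizm]
4 Pre-h Lowering: [puhizm] → [pohizm]
5 Cluster Epenthesis: [pohizm] → [pohizem]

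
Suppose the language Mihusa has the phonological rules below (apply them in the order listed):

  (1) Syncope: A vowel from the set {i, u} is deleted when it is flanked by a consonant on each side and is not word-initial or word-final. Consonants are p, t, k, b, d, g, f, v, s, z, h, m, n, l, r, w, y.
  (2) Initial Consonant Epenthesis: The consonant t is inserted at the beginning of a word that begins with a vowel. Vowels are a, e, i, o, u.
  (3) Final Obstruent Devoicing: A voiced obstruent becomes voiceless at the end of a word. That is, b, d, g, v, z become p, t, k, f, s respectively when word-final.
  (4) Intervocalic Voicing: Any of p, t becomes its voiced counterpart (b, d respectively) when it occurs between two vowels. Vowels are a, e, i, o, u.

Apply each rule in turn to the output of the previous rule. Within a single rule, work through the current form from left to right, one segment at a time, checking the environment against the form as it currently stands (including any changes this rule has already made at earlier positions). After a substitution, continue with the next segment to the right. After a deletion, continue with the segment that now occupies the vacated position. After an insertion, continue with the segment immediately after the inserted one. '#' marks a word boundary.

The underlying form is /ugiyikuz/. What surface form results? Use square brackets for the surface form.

[tugyks]

(1) Syncope: [ugiyikuz] → [ugykz]
(2) Initial Consonant Epenthesis: [ugykz] → [tugykz]
(3) Final Obstruent Devoicing: [tugykz] → [tugyks]
(4) Intervocalic Voicing: no change — [tugyks]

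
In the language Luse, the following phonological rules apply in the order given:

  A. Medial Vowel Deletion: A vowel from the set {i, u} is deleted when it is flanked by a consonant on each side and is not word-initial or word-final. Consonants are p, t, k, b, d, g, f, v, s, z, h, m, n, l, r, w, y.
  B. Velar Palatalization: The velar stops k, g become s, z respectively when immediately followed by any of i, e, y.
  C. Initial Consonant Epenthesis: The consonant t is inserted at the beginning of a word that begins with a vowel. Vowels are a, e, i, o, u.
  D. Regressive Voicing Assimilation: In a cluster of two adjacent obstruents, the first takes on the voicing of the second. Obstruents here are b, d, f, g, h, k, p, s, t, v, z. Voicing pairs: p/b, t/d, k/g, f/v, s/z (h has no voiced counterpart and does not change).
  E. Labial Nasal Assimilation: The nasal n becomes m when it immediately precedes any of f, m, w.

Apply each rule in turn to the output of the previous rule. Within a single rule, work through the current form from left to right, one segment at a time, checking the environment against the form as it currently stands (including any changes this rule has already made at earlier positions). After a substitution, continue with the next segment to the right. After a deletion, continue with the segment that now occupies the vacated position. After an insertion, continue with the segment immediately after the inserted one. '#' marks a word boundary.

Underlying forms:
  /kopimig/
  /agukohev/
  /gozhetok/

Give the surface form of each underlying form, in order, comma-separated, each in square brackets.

[kopmg], [takkohev], [goshetok]

/kopimig/:
  A Medial Vowel Deletion: [kopimig] → [kopmg]
  B Velar Palatalization: no change — [kopmg]
  C Initial Consonant Epenthesis: no change — [kopmg]
  D Regressive Voicing Assimilation: no change — [kopmg]
  E Labial Nasal Assimilation: no change — [kopmg]
/agukohev/:
  A Medial Vowel Deletion: [agukohev] → [agkohev]
  B Velar Palatalization: no change — [agkohev]
  C Initial Consonant Epenthesis: [agkohev] → [tagkohev]
  D Regressive Voicing Assimilation: [tagkohev] → [takkohev]
  E Labial Nasal Assimilation: no change — [takkohev]
/gozhetok/:
  A Medial Vowel Deletion: no change — [gozhetok]
  B Velar Palatalization: no change — [gozhetok]
  C Initial Consonant Epenthesis: no change — [gozhetok]
  D Regressive Voicing Assimilation: [gozhetok] → [goshetok]
  E Labial Nasal Assimilation: no change — [goshetok]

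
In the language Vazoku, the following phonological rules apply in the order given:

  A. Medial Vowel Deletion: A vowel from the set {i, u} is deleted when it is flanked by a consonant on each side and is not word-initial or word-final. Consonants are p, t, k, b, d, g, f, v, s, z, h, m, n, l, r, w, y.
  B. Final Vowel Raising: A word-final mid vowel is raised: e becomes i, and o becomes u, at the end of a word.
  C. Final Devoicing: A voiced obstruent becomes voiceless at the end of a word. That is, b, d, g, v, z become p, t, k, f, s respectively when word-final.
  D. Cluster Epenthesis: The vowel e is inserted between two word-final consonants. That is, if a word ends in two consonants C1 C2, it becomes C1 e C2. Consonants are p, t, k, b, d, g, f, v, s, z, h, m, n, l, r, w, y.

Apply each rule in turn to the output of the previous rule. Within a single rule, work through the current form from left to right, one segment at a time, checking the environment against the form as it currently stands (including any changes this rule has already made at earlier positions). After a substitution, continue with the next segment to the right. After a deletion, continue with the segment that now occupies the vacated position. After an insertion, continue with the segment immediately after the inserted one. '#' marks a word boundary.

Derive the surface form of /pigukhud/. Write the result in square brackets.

A Medial Vowel Deletion: [pigukhud] → [pgkhd]
B Final Vowel Raising: no change — [pgkhd]
C Final Devoicing: [pgkhd] → [pgkht]
D Cluster Epenthesis: [pgkht] → [pgkhet]

[pgkhet]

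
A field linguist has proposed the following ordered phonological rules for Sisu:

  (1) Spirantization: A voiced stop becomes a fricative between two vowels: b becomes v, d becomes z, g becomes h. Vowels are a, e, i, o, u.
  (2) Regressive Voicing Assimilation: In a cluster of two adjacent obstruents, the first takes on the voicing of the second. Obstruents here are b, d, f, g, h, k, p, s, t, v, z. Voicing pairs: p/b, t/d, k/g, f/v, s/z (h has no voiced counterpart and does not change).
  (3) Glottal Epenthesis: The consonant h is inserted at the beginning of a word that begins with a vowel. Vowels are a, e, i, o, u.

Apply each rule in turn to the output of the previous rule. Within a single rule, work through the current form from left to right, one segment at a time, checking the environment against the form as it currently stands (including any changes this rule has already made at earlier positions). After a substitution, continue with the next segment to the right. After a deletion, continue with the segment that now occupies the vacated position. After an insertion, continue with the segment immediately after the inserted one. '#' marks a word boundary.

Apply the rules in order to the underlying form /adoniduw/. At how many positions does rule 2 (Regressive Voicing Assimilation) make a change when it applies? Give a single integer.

(1) Spirantization: [adoniduw] → [azonizuw]
(2) Regressive Voicing Assimilation: no change — [azonizuw]
(3) Glottal Epenthesis: [azonizuw] → [hazonizuw]
Rule 2 changed 0 position(s).

0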